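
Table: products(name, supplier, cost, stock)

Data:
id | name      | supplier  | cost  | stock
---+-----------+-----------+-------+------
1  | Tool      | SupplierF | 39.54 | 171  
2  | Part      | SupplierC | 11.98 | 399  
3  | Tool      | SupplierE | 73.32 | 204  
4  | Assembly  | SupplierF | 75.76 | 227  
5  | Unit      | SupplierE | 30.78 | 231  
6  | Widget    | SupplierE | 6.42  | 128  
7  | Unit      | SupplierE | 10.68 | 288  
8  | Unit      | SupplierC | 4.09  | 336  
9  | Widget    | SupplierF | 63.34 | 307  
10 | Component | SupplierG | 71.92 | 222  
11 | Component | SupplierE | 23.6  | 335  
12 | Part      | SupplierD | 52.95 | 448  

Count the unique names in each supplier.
SELECT supplier, COUNT(DISTINCT name)
FROM products
GROUP BY supplier

Result:
  SupplierC: 2 distinct
  SupplierD: 1 distinct
  SupplierE: 4 distinct
  SupplierF: 3 distinct
  SupplierG: 1 distinct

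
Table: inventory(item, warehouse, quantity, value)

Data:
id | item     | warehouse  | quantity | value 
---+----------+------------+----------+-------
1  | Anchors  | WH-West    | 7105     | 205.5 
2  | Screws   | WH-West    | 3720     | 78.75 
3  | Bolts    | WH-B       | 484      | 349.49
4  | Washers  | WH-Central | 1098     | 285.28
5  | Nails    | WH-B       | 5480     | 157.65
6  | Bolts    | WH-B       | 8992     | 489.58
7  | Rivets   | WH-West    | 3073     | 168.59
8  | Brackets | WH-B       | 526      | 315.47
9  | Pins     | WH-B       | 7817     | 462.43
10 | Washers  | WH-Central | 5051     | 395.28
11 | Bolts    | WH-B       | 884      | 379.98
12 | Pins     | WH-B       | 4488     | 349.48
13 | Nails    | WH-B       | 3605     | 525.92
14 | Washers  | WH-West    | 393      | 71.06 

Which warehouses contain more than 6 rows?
SELECT warehouse, COUNT(*) as cnt
FROM inventory
GROUP BY warehouse
HAVING COUNT(*) > 6

Result:
  WH-B: 8

Note: HAVING filters groups after aggregation, WHERE filters rows before.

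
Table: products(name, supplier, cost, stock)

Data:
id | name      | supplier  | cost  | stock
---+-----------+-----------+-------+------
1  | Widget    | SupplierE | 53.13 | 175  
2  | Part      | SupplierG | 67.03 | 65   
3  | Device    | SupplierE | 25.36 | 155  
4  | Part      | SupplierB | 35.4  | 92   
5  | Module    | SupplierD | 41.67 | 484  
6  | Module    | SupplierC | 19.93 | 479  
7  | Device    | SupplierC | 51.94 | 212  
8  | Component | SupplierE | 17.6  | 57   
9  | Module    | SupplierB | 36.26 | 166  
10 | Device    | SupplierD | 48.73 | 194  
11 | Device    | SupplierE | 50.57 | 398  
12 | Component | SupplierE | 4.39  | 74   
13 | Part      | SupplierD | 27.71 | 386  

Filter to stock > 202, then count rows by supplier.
SELECT supplier, COUNT(*)
FROM products
WHERE stock > 202
GROUP BY supplier

Note: WHERE filters rows before grouping.

Result:
  SupplierC: 2
  SupplierD: 2
  SupplierE: 1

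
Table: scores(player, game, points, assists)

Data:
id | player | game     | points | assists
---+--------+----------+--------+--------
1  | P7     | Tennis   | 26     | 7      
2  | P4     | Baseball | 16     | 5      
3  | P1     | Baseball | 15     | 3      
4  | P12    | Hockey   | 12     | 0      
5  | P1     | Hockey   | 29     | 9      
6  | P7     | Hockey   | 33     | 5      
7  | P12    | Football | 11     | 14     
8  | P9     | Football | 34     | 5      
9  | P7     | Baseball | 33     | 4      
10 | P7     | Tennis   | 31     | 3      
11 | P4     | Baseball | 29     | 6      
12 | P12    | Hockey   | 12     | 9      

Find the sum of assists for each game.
SELECT game, SUM(assists) as result
FROM scores
GROUP BY game

Result:
  Baseball: 18
  Football: 19
  Hockey: 23
  Tennis: 10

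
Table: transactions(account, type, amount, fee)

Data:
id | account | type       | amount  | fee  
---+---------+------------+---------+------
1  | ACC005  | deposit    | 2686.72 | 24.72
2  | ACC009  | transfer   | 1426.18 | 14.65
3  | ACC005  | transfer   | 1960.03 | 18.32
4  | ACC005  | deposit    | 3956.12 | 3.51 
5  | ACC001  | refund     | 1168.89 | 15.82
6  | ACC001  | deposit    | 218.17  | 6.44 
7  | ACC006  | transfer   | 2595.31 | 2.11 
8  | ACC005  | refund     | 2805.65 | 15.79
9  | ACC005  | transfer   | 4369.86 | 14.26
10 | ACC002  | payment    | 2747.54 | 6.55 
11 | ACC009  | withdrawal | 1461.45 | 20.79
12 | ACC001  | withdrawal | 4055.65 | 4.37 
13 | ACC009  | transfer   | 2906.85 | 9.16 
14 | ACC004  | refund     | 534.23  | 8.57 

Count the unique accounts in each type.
SELECT type, COUNT(DISTINCT account)
FROM transactions
GROUP BY type

Result:
  deposit: 2 distinct
  payment: 1 distinct
  refund: 3 distinct
  transfer: 3 distinct
  withdrawal: 2 distinct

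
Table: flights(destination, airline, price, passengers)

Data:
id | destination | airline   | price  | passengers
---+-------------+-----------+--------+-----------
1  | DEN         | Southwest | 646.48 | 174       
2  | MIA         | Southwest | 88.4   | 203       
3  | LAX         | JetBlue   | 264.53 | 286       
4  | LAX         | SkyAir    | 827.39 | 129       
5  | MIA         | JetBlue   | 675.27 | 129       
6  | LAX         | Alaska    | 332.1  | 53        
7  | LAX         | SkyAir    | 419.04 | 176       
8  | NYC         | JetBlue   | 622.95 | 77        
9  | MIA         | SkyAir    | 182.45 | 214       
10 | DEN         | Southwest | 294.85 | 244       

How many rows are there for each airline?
SELECT airline, COUNT(*) as count
FROM flights
GROUP BY airline

Result:
  Alaska: 1
  JetBlue: 3
  SkyAir: 3
  Southwest: 3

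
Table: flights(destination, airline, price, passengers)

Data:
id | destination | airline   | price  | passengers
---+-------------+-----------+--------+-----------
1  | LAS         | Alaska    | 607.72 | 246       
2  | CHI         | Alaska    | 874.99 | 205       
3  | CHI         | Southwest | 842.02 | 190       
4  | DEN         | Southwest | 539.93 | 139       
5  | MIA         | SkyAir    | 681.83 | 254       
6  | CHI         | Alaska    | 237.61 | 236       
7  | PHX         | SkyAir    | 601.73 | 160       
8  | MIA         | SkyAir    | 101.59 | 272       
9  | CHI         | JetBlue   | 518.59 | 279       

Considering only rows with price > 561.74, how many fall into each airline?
SELECT airline, COUNT(*)
FROM flights
WHERE price > 561.74
GROUP BY airline

Note: WHERE filters rows before grouping.

Result:
  Alaska: 2
  SkyAir: 2
  Southwest: 1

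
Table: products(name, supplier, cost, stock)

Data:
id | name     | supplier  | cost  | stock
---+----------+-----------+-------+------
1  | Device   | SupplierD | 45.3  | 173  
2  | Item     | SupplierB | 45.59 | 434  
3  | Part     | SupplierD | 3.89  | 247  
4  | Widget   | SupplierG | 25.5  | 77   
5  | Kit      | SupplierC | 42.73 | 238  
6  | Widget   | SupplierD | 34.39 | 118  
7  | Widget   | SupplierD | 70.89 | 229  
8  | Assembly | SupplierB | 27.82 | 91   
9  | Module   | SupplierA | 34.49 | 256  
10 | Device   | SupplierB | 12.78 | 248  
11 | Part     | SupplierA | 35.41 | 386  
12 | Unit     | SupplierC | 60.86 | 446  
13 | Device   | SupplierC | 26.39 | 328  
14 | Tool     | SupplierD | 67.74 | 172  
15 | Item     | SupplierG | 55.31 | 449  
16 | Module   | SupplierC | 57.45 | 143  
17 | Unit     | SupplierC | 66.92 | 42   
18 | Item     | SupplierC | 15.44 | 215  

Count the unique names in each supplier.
SELECT supplier, COUNT(DISTINCT name)
FROM products
GROUP BY supplier

Result:
  SupplierA: 2 distinct
  SupplierB: 3 distinct
  SupplierC: 5 distinct
  SupplierD: 4 distinct
  SupplierG: 2 distinct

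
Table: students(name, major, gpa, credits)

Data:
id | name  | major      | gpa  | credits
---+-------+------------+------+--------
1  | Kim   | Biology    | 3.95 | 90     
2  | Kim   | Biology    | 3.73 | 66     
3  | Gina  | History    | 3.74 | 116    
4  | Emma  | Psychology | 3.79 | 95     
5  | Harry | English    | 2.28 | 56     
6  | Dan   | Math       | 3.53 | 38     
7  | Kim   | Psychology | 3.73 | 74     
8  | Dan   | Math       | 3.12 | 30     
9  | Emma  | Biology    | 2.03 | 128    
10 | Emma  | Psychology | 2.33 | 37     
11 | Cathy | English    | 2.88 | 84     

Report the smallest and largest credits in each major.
SELECT major, MIN(credits), MAX(credits)
FROM students
GROUP BY major

Result:
  Biology: min=66, max=128
  English: min=56, max=84
  History: min=116, max=116
  Math: min=30, max=38
  Psychology: min=37, max=95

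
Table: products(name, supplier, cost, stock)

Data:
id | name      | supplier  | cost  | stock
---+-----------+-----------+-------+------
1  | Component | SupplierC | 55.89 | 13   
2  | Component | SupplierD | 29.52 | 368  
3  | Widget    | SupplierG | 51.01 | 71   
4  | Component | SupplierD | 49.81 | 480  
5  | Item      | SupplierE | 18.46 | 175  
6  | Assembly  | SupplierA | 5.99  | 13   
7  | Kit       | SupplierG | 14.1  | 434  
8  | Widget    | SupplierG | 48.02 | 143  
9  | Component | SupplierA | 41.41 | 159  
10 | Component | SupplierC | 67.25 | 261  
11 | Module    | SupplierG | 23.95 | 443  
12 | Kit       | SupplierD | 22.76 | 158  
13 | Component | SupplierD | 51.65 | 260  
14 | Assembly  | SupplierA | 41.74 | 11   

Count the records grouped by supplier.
SELECT supplier, COUNT(*) as count
FROM products
GROUP BY supplier

Result:
  SupplierA: 3
  SupplierC: 2
  SupplierD: 4
  SupplierE: 1
  SupplierG: 4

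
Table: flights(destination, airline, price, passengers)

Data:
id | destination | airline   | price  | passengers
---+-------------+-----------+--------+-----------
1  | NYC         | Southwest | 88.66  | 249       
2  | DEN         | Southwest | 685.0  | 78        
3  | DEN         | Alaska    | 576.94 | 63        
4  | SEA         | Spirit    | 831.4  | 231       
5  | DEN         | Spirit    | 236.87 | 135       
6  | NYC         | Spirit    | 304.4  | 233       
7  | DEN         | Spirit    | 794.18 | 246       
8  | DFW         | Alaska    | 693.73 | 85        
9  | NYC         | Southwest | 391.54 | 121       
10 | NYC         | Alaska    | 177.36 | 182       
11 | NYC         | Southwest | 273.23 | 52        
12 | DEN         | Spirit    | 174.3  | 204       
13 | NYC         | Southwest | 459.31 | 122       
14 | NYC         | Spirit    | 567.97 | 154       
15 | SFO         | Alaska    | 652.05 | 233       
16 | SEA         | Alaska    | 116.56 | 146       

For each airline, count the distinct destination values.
SELECT airline, COUNT(DISTINCT destination)
FROM flights
GROUP BY airline

Result:
  Alaska: 5 distinct
  Southwest: 2 distinct
  Spirit: 3 distinct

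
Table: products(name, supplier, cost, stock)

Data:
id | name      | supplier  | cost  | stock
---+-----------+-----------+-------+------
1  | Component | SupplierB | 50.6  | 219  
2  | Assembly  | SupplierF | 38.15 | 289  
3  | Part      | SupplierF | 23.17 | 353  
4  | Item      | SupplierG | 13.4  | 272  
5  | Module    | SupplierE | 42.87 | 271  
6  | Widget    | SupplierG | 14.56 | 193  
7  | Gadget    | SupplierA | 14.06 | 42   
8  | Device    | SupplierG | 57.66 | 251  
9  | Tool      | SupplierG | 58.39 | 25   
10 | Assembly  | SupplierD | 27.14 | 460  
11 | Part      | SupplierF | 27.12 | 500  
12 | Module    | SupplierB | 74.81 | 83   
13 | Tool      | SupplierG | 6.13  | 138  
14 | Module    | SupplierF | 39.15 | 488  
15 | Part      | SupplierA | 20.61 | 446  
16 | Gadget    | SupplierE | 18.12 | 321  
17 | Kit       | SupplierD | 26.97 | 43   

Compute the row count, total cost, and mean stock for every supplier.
SELECT supplier,
       COUNT(*) as cnt,
       SUM(cost) as total_cost,
       AVG(stock) as avg_stock
FROM products
GROUP BY supplier

Result:
  SupplierA: 2 records, 34.67 total cost, 244.00 avg stock
  SupplierB: 2 records, 125.41 total cost, 151.00 avg stock
  SupplierD: 2 records, 54.11 total cost, 251.50 avg stock
  SupplierE: 2 records, 60.99 total cost, 296.00 avg stock
  SupplierF: 4 records, 127.59 total cost, 407.50 avg stock
  SupplierG: 5 records, 150.14 total cost, 175.80 avg stock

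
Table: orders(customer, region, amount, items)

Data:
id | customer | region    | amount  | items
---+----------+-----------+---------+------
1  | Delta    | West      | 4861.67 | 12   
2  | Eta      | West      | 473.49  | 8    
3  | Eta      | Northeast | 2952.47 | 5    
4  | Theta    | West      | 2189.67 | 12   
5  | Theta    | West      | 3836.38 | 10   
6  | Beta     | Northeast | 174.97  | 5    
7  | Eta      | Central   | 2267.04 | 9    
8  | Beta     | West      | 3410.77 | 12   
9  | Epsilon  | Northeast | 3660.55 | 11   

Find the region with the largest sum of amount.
SELECT region, SUM(amount) as val
FROM orders
GROUP BY region
ORDER BY val DESC
LIMIT 1

Result: West with sum(amount) = 14771.98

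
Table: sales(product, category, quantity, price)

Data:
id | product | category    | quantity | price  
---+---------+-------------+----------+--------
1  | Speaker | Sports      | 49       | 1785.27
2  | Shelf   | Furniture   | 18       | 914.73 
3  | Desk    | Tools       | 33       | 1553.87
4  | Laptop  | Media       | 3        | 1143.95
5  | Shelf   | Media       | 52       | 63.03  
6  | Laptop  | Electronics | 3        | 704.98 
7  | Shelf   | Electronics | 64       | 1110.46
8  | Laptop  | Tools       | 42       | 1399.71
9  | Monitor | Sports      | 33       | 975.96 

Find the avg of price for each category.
SELECT category, AVG(price) as result
FROM sales
GROUP BY category

Result:
  Electronics: 907.72
  Furniture: 914.73
  Media: 603.49
  Sports: 1380.62
  Tools: 1476.79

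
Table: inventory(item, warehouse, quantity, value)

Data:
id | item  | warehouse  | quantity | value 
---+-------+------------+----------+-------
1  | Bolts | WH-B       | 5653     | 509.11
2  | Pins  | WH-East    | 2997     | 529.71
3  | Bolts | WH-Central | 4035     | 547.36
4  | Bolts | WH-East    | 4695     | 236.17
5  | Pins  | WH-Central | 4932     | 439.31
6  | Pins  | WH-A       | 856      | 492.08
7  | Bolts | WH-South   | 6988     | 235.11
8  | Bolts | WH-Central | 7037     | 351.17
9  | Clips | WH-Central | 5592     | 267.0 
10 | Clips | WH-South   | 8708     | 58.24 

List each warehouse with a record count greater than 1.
SELECT warehouse, COUNT(*) as cnt
FROM inventory
GROUP BY warehouse
HAVING COUNT(*) > 1

Result:
  WH-Central: 4
  WH-East: 2
  WH-South: 2

Note: HAVING filters groups after aggregation, WHERE filters rows before.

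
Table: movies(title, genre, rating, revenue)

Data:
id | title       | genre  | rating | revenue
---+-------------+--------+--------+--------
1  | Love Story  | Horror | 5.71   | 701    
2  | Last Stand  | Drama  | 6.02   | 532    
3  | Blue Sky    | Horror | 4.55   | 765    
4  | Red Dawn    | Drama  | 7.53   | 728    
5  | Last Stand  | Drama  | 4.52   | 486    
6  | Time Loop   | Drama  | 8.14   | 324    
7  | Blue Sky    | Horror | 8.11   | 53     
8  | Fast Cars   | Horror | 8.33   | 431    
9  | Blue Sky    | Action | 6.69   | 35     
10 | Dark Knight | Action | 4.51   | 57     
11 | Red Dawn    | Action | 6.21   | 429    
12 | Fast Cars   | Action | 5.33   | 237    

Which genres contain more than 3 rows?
SELECT genre, COUNT(*) as cnt
FROM movies
GROUP BY genre
HAVING COUNT(*) > 3

Result:
  Action: 4
  Drama: 4
  Horror: 4

Note: HAVING filters groups after aggregation, WHERE filters rows before.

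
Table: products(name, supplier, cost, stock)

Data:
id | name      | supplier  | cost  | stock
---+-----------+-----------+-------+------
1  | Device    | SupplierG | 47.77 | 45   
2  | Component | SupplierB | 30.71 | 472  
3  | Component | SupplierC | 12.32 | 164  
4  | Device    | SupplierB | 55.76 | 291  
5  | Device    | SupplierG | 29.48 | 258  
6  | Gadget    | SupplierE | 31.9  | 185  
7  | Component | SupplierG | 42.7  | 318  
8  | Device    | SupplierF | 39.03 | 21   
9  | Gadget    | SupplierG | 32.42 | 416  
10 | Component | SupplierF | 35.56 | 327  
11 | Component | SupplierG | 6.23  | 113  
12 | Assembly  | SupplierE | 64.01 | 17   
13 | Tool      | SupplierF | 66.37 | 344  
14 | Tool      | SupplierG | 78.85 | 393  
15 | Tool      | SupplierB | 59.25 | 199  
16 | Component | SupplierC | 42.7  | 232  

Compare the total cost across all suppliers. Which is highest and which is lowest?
SELECT supplier, SUM(cost)
FROM products
GROUP BY supplier
ORDER BY SUM(cost)

All groups:
  SupplierC: 55.02
  SupplierE: 95.91
  SupplierF: 140.96
  SupplierB: 145.72
  SupplierG: 237.45

Highest: SupplierG (237.45)
Lowest: SupplierC (55.02)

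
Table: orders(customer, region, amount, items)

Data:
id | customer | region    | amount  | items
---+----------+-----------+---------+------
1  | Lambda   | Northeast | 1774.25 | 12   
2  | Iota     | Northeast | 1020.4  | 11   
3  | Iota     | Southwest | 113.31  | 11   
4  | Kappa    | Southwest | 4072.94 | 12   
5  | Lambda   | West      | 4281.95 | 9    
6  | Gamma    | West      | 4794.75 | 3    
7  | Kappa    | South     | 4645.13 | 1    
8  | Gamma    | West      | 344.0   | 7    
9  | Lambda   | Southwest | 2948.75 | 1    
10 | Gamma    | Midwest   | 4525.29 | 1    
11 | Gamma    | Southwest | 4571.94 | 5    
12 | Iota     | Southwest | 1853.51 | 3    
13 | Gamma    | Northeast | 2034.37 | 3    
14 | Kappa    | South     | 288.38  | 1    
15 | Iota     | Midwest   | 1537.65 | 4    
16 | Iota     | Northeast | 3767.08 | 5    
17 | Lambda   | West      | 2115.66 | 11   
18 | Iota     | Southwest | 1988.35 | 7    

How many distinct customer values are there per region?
SELECT region, COUNT(DISTINCT customer)
FROM orders
GROUP BY region

Result:
  Midwest: 2 distinct
  Northeast: 3 distinct
  South: 1 distinct
  Southwest: 4 distinct
  West: 2 distinct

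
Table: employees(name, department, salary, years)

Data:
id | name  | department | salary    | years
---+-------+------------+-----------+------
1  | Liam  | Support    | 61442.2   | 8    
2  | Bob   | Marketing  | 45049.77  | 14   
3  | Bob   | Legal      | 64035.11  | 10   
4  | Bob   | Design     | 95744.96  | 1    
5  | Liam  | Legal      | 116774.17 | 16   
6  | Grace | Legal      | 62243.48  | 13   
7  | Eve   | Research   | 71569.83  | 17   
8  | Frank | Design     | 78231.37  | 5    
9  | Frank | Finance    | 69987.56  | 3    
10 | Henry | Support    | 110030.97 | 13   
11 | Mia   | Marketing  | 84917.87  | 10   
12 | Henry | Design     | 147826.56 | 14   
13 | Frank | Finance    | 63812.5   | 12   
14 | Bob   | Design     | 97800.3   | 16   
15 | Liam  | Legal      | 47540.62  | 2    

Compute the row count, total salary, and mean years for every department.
SELECT department,
       COUNT(*) as cnt,
       SUM(salary) as total_salary,
       AVG(years) as avg_years
FROM employees
GROUP BY department

Result:
  Design: 4 records, 419603.19 total salary, 9.00 avg years
  Finance: 2 records, 133800.06 total salary, 7.50 avg years
  Legal: 4 records, 290593.38 total salary, 10.25 avg years
  Marketing: 2 records, 129967.64 total salary, 12.00 avg years
  Research: 1 records, 71569.83 total salary, 17.00 avg years
  Support: 2 records, 171473.17 total salary, 10.50 avg years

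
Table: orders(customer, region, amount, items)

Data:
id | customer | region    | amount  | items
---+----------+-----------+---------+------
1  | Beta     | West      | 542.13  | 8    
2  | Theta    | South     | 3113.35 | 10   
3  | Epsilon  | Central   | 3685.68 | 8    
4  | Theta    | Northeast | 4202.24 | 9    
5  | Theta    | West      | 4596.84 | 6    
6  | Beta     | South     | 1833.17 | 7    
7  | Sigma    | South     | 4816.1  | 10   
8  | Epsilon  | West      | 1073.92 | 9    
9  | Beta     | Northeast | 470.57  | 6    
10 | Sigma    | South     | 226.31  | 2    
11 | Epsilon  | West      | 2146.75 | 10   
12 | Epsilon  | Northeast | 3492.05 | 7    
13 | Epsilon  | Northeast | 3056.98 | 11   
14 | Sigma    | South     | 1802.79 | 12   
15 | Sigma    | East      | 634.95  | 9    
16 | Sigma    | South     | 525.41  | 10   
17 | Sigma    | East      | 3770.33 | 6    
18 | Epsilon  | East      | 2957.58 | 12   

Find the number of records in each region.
SELECT region, COUNT(*) as count
FROM orders
GROUP BY region

Result:
  Central: 1
  East: 3
  Northeast: 4
  South: 6
  West: 4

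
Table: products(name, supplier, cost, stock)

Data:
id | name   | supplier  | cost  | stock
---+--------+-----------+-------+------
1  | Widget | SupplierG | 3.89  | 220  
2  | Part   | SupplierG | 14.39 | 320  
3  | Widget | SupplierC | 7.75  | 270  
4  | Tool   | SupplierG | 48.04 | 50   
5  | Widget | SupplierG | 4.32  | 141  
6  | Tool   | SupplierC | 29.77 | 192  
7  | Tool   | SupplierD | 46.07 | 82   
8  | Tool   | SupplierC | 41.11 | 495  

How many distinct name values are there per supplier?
SELECT supplier, COUNT(DISTINCT name)
FROM products
GROUP BY supplier

Result:
  SupplierC: 2 distinct
  SupplierD: 1 distinct
  SupplierG: 3 distinct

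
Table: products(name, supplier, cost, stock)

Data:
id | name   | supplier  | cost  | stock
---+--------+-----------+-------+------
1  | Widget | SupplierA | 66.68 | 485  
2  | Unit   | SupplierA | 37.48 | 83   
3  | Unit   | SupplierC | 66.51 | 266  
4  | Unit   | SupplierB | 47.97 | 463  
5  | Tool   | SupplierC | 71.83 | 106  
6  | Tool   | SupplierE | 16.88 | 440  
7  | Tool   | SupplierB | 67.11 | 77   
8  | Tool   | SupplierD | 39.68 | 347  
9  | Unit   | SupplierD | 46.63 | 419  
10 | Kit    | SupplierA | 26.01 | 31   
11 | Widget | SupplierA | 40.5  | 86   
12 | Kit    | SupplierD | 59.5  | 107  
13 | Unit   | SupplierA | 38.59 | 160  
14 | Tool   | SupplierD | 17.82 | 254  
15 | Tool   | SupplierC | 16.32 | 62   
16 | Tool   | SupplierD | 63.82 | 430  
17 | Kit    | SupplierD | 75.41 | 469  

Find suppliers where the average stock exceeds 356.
SELECT supplier, AVG(stock)
FROM products
GROUP BY supplier
HAVING AVG(stock) > 356

Result:
  SupplierE: avg=440.00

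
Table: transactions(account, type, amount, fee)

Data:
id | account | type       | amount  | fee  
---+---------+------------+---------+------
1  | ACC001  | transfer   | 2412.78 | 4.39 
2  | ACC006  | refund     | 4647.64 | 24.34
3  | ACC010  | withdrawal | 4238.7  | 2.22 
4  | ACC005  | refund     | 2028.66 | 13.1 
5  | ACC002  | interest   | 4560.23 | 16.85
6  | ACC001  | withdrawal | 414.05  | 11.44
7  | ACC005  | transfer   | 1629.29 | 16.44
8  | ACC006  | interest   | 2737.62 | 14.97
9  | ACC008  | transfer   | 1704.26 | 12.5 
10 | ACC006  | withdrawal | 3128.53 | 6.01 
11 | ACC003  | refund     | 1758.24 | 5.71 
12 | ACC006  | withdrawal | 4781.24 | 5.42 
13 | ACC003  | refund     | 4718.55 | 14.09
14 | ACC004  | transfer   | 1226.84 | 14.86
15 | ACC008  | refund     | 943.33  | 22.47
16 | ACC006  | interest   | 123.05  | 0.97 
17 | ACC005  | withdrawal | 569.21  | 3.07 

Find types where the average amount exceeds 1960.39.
SELECT type, AVG(amount)
FROM transactions
GROUP BY type
HAVING AVG(amount) > 1960.39

Result:
  interest: avg=2473.63
  refund: avg=2819.28
  withdrawal: avg=2626.35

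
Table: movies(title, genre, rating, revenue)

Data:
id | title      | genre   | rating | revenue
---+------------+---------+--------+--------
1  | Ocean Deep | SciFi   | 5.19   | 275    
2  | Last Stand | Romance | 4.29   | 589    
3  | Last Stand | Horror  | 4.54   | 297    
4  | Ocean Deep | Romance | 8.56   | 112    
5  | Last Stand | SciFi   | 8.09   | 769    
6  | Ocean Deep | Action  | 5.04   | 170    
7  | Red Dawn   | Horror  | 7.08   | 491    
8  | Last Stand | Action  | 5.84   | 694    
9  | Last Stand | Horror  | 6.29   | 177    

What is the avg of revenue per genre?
SELECT genre, AVG(revenue) as result
FROM movies
GROUP BY genre

Result:
  Action: 432.00
  Horror: 321.67
  Romance: 350.50
  SciFi: 522.00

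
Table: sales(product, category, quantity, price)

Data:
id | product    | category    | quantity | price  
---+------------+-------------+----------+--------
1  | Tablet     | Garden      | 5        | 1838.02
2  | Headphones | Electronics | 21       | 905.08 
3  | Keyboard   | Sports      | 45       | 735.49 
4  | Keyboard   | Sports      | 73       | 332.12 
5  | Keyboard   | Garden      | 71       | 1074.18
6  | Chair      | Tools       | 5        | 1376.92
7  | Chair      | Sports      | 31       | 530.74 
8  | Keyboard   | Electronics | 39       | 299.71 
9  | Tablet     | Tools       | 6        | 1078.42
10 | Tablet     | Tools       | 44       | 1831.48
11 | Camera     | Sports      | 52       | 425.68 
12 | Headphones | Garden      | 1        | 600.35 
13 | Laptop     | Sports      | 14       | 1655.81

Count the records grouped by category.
SELECT category, COUNT(*) as count
FROM sales
GROUP BY category

Result:
  Electronics: 2
  Garden: 3
  Sports: 5
  Tools: 3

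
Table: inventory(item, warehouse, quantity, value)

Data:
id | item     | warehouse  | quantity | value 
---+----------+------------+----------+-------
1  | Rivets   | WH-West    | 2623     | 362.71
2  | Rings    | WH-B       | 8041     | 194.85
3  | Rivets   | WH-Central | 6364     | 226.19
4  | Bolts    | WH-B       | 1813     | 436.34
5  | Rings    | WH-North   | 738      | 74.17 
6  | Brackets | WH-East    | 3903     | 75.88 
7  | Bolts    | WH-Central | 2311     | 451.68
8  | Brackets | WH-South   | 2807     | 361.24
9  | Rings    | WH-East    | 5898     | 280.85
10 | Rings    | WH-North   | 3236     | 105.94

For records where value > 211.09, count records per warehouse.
SELECT warehouse, COUNT(*)
FROM inventory
WHERE value > 211.09
GROUP BY warehouse

Note: WHERE filters rows before grouping.

Result:
  WH-B: 1
  WH-Central: 2
  WH-East: 1
  WH-South: 1
  WH-West: 1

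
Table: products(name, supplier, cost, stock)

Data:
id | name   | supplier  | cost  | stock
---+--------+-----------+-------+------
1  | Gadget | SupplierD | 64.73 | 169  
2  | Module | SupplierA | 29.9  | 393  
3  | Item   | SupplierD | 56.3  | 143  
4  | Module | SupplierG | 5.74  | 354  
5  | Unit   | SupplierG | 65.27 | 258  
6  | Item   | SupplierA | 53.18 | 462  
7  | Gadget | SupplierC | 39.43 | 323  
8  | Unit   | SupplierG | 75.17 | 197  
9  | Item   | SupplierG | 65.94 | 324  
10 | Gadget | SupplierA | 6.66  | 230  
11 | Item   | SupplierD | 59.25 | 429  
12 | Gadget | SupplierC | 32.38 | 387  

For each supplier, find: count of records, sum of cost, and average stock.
SELECT supplier,
       COUNT(*) as cnt,
       SUM(cost) as total_cost,
       AVG(stock) as avg_stock
FROM products
GROUP BY supplier

Result:
  SupplierA: 3 records, 89.74 total cost, 361.67 avg stock
  SupplierC: 2 records, 71.81 total cost, 355.00 avg stock
  SupplierD: 3 records, 180.28 total cost, 247.00 avg stock
  SupplierG: 4 records, 212.12 total cost, 283.25 avg stock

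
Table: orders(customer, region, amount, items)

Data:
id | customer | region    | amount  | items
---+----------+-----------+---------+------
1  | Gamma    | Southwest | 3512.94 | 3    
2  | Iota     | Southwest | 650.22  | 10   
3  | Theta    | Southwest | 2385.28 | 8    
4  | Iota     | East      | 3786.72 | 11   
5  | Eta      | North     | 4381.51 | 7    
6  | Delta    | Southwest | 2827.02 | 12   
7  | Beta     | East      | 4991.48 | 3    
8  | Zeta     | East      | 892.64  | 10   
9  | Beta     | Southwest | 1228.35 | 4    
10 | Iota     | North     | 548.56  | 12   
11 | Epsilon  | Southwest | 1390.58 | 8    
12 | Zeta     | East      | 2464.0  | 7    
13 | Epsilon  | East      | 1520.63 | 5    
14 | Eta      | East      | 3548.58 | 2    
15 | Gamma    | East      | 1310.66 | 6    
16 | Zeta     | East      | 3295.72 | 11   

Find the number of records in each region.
SELECT region, COUNT(*) as count
FROM orders
GROUP BY region

Result:
  East: 8
  North: 2
  Southwest: 6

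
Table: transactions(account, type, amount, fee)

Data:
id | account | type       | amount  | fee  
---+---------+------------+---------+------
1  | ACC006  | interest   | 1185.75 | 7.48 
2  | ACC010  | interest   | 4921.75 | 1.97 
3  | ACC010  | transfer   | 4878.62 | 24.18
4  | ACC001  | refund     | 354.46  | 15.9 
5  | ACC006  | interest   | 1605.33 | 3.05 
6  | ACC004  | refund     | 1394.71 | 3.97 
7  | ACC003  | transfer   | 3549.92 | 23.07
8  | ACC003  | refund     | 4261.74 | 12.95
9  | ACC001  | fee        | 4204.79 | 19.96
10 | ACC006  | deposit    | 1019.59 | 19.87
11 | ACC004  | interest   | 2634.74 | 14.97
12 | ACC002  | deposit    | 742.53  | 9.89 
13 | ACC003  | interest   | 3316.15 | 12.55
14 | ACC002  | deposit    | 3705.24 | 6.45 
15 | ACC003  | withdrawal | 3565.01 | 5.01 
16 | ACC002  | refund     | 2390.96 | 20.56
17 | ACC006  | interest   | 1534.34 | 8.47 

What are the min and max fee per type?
SELECT type, MIN(fee), MAX(fee)
FROM transactions
GROUP BY type

Result:
  deposit: min=6.45, max=19.87
  fee: min=19.96, max=19.96
  interest: min=1.97, max=14.97
  refund: min=3.97, max=20.56
  transfer: min=23.07, max=24.18
  withdrawal: min=5.01, max=5.01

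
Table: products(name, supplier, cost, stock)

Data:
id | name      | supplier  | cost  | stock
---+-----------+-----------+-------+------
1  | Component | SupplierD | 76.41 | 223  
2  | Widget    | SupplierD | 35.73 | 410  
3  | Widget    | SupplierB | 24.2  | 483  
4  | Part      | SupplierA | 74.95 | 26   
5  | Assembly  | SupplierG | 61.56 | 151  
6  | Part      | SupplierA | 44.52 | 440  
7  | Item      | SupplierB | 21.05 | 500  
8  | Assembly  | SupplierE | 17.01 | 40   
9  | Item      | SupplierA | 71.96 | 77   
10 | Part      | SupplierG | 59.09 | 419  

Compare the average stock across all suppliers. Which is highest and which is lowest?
SELECT supplier, AVG(stock)
FROM products
GROUP BY supplier
ORDER BY AVG(stock)

All groups:
  SupplierE: 40.00
  SupplierA: 181.00
  SupplierG: 285.00
  SupplierD: 316.50
  SupplierB: 491.50

Highest: SupplierB (491.50)
Lowest: SupplierE (40.00)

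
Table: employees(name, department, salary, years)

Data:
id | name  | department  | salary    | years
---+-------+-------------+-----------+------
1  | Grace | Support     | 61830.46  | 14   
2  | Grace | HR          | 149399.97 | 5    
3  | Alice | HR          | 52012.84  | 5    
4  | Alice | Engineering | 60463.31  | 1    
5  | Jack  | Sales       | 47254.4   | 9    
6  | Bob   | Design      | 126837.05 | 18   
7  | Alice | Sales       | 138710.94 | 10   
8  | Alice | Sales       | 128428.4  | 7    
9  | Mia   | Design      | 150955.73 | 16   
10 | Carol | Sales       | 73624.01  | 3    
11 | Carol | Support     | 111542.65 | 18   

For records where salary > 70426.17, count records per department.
SELECT department, COUNT(*)
FROM employees
WHERE salary > 70426.17
GROUP BY department

Note: WHERE filters rows before grouping.

Result:
  Design: 2
  HR: 1
  Sales: 3
  Support: 1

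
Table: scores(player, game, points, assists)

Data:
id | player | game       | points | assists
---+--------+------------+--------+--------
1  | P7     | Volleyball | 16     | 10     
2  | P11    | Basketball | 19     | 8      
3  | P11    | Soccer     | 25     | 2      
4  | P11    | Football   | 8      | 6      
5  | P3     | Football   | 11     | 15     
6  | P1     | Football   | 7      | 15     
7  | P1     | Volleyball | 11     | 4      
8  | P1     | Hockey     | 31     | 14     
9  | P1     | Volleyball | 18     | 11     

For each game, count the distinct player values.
SELECT game, COUNT(DISTINCT player)
FROM scores
GROUP BY game

Result:
  Basketball: 1 distinct
  Football: 3 distinct
  Hockey: 1 distinct
  Soccer: 1 distinct
  Volleyball: 2 distinct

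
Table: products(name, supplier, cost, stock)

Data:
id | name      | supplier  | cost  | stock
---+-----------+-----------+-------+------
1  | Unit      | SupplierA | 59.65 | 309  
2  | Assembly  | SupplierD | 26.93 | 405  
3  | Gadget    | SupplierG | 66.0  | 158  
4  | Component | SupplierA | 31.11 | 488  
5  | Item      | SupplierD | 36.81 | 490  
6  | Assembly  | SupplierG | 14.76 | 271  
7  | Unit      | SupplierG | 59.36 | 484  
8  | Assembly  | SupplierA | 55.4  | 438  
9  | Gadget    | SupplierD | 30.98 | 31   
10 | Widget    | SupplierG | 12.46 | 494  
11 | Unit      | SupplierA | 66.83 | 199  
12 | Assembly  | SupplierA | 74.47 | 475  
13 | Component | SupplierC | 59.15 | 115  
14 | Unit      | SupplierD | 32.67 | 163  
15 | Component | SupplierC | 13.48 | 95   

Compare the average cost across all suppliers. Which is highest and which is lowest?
SELECT supplier, AVG(cost)
FROM products
GROUP BY supplier
ORDER BY AVG(cost)

All groups:
  SupplierD: 31.85
  SupplierC: 36.32
  SupplierG: 38.15
  SupplierA: 57.49

Highest: SupplierA (57.49)
Lowest: SupplierD (31.85)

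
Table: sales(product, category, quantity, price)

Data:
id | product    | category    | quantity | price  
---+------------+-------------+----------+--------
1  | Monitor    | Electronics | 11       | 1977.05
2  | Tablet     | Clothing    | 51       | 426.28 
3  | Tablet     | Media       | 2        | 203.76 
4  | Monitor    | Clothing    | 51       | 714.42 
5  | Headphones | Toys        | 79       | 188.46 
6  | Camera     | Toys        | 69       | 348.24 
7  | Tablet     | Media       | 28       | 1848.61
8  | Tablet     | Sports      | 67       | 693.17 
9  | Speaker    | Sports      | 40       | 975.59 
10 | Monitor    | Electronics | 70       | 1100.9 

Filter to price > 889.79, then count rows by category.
SELECT category, COUNT(*)
FROM sales
WHERE price > 889.79
GROUP BY category

Note: WHERE filters rows before grouping.

Result:
  Electronics: 2
  Media: 1
  Sports: 1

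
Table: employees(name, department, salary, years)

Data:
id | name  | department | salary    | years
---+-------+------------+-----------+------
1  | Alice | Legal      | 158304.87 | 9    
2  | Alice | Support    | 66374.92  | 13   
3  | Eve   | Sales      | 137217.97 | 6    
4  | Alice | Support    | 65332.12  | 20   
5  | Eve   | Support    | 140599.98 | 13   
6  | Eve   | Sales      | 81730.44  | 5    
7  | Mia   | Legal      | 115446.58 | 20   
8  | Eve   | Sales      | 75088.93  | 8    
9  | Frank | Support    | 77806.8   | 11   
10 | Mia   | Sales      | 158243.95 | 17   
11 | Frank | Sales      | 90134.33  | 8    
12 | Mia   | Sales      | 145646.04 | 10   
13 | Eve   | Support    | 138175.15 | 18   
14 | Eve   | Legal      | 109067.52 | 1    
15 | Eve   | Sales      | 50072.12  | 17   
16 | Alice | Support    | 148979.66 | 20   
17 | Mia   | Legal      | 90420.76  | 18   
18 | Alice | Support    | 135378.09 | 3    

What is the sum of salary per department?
SELECT department, SUM(salary) as result
FROM employees
GROUP BY department

Result:
  Legal: 473239.73
  Sales: 738133.78
  Support: 772646.72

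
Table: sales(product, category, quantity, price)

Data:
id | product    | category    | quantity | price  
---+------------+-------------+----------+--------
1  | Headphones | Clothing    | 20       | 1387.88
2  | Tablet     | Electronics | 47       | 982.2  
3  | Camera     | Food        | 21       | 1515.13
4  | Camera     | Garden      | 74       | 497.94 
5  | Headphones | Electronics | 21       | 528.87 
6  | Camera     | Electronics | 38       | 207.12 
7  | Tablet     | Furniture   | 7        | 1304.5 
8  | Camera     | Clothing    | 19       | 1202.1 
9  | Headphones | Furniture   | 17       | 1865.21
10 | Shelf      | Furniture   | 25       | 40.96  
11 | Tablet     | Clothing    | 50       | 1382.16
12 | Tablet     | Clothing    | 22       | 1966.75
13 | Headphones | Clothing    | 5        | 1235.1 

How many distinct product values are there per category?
SELECT category, COUNT(DISTINCT product)
FROM sales
GROUP BY category

Result:
  Clothing: 3 distinct
  Electronics: 3 distinct
  Food: 1 distinct
  Furniture: 3 distinct
  Garden: 1 distinct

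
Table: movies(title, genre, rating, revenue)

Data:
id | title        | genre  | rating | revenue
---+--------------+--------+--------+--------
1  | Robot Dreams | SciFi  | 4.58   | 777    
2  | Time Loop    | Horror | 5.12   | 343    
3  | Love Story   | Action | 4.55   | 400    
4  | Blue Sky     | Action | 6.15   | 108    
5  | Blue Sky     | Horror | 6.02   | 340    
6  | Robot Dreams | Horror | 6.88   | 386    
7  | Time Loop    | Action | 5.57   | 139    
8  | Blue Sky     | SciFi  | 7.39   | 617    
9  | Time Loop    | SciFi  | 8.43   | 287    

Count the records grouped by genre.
SELECT genre, COUNT(*) as count
FROM movies
GROUP BY genre

Result:
  Action: 3
  Horror: 3
  SciFi: 3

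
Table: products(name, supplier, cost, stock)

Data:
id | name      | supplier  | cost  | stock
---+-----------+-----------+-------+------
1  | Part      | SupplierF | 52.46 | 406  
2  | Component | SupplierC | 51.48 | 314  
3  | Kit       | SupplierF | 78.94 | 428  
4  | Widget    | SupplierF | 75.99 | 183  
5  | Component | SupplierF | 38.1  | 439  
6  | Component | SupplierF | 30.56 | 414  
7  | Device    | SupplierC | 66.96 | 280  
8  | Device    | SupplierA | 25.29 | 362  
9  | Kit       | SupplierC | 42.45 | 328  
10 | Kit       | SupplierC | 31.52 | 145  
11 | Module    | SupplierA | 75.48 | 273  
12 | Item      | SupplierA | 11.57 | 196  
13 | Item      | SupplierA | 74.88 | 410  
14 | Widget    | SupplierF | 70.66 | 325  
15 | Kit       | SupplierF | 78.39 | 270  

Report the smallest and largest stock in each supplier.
SELECT supplier, MIN(stock), MAX(stock)
FROM products
GROUP BY supplier

Result:
  SupplierA: min=196, max=410
  SupplierC: min=145, max=328
  SupplierF: min=183, max=439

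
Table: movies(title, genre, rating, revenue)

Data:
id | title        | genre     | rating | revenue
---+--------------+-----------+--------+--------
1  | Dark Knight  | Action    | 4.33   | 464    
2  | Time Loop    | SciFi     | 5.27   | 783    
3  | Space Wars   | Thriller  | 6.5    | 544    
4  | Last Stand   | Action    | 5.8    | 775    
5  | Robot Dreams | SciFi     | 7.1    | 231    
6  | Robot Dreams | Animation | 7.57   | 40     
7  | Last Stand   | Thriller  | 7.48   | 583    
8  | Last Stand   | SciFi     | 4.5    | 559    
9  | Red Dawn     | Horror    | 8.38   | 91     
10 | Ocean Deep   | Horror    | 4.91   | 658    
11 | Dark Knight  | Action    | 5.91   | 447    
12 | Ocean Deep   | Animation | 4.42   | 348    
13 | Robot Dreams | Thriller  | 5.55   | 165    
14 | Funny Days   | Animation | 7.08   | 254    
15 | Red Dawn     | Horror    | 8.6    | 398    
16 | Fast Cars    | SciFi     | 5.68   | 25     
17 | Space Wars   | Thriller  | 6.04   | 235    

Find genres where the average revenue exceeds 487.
SELECT genre, AVG(revenue)
FROM movies
GROUP BY genre
HAVING AVG(revenue) > 487

Result:
  Action: avg=562.00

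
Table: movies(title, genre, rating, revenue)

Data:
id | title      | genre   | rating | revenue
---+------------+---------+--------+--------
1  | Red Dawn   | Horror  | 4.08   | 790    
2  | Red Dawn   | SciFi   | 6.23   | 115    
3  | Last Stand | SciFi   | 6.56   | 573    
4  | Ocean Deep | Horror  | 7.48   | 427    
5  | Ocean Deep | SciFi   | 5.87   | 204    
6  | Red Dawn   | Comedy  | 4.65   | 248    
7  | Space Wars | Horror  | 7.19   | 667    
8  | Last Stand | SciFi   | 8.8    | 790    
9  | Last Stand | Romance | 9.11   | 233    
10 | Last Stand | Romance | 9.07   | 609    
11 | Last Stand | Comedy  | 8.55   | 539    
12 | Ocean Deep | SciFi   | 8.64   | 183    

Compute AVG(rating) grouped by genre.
SELECT genre, AVG(rating) as result
FROM movies
GROUP BY genre

Result:
  Comedy: 6.60
  Horror: 6.25
  Romance: 9.09
  SciFi: 7.22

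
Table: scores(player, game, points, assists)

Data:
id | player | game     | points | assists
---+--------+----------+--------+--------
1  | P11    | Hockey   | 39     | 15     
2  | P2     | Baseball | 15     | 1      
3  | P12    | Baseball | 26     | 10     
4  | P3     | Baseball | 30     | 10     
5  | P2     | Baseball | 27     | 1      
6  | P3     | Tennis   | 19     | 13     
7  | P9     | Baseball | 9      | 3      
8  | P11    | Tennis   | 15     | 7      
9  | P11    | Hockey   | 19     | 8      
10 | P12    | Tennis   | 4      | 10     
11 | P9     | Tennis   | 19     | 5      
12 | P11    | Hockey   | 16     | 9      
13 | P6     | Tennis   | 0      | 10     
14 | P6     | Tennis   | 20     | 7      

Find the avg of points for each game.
SELECT game, AVG(points) as result
FROM scores
GROUP BY game

Result:
  Baseball: 21.40
  Hockey: 24.67
  Tennis: 12.83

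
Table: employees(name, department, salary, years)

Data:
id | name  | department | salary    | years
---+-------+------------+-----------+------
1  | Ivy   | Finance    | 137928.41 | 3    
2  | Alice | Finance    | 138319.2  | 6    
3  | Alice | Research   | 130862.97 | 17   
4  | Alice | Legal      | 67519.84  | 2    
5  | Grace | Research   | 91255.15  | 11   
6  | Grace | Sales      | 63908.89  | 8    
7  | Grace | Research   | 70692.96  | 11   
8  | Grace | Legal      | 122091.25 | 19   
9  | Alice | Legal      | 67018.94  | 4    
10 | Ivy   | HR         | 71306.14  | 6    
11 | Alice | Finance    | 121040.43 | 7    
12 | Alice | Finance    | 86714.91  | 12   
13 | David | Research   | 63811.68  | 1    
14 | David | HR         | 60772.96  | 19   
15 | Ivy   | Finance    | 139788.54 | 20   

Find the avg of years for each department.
SELECT department, AVG(years) as result
FROM employees
GROUP BY department

Result:
  Finance: 9.60
  HR: 12.50
  Legal: 8.33
  Research: 10.00
  Sales: 8.00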